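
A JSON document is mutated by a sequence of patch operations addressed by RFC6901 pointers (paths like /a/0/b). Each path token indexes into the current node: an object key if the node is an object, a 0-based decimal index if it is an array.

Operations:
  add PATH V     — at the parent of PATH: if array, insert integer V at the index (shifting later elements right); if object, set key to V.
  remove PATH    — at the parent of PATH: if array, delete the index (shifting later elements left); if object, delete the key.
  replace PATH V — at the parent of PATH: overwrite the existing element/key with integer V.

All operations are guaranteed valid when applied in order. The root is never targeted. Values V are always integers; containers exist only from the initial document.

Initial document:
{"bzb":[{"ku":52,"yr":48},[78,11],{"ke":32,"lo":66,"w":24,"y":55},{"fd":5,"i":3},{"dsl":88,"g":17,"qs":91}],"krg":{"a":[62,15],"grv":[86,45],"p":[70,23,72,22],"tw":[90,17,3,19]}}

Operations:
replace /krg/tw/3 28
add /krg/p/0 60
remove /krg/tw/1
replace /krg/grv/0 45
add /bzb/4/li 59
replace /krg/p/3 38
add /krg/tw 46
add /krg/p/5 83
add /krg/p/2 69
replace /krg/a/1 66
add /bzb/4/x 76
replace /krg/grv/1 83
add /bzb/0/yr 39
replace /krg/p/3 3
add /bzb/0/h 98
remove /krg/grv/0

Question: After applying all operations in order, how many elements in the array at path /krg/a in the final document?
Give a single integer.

After op 1 (replace /krg/tw/3 28): {"bzb":[{"ku":52,"yr":48},[78,11],{"ke":32,"lo":66,"w":24,"y":55},{"fd":5,"i":3},{"dsl":88,"g":17,"qs":91}],"krg":{"a":[62,15],"grv":[86,45],"p":[70,23,72,22],"tw":[90,17,3,28]}}
After op 2 (add /krg/p/0 60): {"bzb":[{"ku":52,"yr":48},[78,11],{"ke":32,"lo":66,"w":24,"y":55},{"fd":5,"i":3},{"dsl":88,"g":17,"qs":91}],"krg":{"a":[62,15],"grv":[86,45],"p":[60,70,23,72,22],"tw":[90,17,3,28]}}
After op 3 (remove /krg/tw/1): {"bzb":[{"ku":52,"yr":48},[78,11],{"ke":32,"lo":66,"w":24,"y":55},{"fd":5,"i":3},{"dsl":88,"g":17,"qs":91}],"krg":{"a":[62,15],"grv":[86,45],"p":[60,70,23,72,22],"tw":[90,3,28]}}
After op 4 (replace /krg/grv/0 45): {"bzb":[{"ku":52,"yr":48},[78,11],{"ke":32,"lo":66,"w":24,"y":55},{"fd":5,"i":3},{"dsl":88,"g":17,"qs":91}],"krg":{"a":[62,15],"grv":[45,45],"p":[60,70,23,72,22],"tw":[90,3,28]}}
After op 5 (add /bzb/4/li 59): {"bzb":[{"ku":52,"yr":48},[78,11],{"ke":32,"lo":66,"w":24,"y":55},{"fd":5,"i":3},{"dsl":88,"g":17,"li":59,"qs":91}],"krg":{"a":[62,15],"grv":[45,45],"p":[60,70,23,72,22],"tw":[90,3,28]}}
After op 6 (replace /krg/p/3 38): {"bzb":[{"ku":52,"yr":48},[78,11],{"ke":32,"lo":66,"w":24,"y":55},{"fd":5,"i":3},{"dsl":88,"g":17,"li":59,"qs":91}],"krg":{"a":[62,15],"grv":[45,45],"p":[60,70,23,38,22],"tw":[90,3,28]}}
After op 7 (add /krg/tw 46): {"bzb":[{"ku":52,"yr":48},[78,11],{"ke":32,"lo":66,"w":24,"y":55},{"fd":5,"i":3},{"dsl":88,"g":17,"li":59,"qs":91}],"krg":{"a":[62,15],"grv":[45,45],"p":[60,70,23,38,22],"tw":46}}
After op 8 (add /krg/p/5 83): {"bzb":[{"ku":52,"yr":48},[78,11],{"ke":32,"lo":66,"w":24,"y":55},{"fd":5,"i":3},{"dsl":88,"g":17,"li":59,"qs":91}],"krg":{"a":[62,15],"grv":[45,45],"p":[60,70,23,38,22,83],"tw":46}}
After op 9 (add /krg/p/2 69): {"bzb":[{"ku":52,"yr":48},[78,11],{"ke":32,"lo":66,"w":24,"y":55},{"fd":5,"i":3},{"dsl":88,"g":17,"li":59,"qs":91}],"krg":{"a":[62,15],"grv":[45,45],"p":[60,70,69,23,38,22,83],"tw":46}}
After op 10 (replace /krg/a/1 66): {"bzb":[{"ku":52,"yr":48},[78,11],{"ke":32,"lo":66,"w":24,"y":55},{"fd":5,"i":3},{"dsl":88,"g":17,"li":59,"qs":91}],"krg":{"a":[62,66],"grv":[45,45],"p":[60,70,69,23,38,22,83],"tw":46}}
After op 11 (add /bzb/4/x 76): {"bzb":[{"ku":52,"yr":48},[78,11],{"ke":32,"lo":66,"w":24,"y":55},{"fd":5,"i":3},{"dsl":88,"g":17,"li":59,"qs":91,"x":76}],"krg":{"a":[62,66],"grv":[45,45],"p":[60,70,69,23,38,22,83],"tw":46}}
After op 12 (replace /krg/grv/1 83): {"bzb":[{"ku":52,"yr":48},[78,11],{"ke":32,"lo":66,"w":24,"y":55},{"fd":5,"i":3},{"dsl":88,"g":17,"li":59,"qs":91,"x":76}],"krg":{"a":[62,66],"grv":[45,83],"p":[60,70,69,23,38,22,83],"tw":46}}
After op 13 (add /bzb/0/yr 39): {"bzb":[{"ku":52,"yr":39},[78,11],{"ke":32,"lo":66,"w":24,"y":55},{"fd":5,"i":3},{"dsl":88,"g":17,"li":59,"qs":91,"x":76}],"krg":{"a":[62,66],"grv":[45,83],"p":[60,70,69,23,38,22,83],"tw":46}}
After op 14 (replace /krg/p/3 3): {"bzb":[{"ku":52,"yr":39},[78,11],{"ke":32,"lo":66,"w":24,"y":55},{"fd":5,"i":3},{"dsl":88,"g":17,"li":59,"qs":91,"x":76}],"krg":{"a":[62,66],"grv":[45,83],"p":[60,70,69,3,38,22,83],"tw":46}}
After op 15 (add /bzb/0/h 98): {"bzb":[{"h":98,"ku":52,"yr":39},[78,11],{"ke":32,"lo":66,"w":24,"y":55},{"fd":5,"i":3},{"dsl":88,"g":17,"li":59,"qs":91,"x":76}],"krg":{"a":[62,66],"grv":[45,83],"p":[60,70,69,3,38,22,83],"tw":46}}
After op 16 (remove /krg/grv/0): {"bzb":[{"h":98,"ku":52,"yr":39},[78,11],{"ke":32,"lo":66,"w":24,"y":55},{"fd":5,"i":3},{"dsl":88,"g":17,"li":59,"qs":91,"x":76}],"krg":{"a":[62,66],"grv":[83],"p":[60,70,69,3,38,22,83],"tw":46}}
Size at path /krg/a: 2

Answer: 2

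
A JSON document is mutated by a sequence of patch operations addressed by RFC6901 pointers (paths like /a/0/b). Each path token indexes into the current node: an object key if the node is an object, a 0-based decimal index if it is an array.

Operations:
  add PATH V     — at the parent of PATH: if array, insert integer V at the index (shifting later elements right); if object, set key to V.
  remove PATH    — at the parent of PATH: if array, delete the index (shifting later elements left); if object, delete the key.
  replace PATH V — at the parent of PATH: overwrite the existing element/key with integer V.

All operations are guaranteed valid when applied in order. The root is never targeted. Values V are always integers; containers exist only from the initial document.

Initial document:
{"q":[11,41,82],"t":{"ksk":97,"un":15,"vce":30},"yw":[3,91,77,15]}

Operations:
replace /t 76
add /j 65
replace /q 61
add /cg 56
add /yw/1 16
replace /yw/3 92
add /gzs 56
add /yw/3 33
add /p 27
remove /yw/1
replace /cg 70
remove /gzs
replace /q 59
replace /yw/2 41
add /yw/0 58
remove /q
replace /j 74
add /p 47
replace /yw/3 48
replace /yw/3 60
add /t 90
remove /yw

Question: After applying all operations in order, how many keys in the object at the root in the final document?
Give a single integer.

After op 1 (replace /t 76): {"q":[11,41,82],"t":76,"yw":[3,91,77,15]}
After op 2 (add /j 65): {"j":65,"q":[11,41,82],"t":76,"yw":[3,91,77,15]}
After op 3 (replace /q 61): {"j":65,"q":61,"t":76,"yw":[3,91,77,15]}
After op 4 (add /cg 56): {"cg":56,"j":65,"q":61,"t":76,"yw":[3,91,77,15]}
After op 5 (add /yw/1 16): {"cg":56,"j":65,"q":61,"t":76,"yw":[3,16,91,77,15]}
After op 6 (replace /yw/3 92): {"cg":56,"j":65,"q":61,"t":76,"yw":[3,16,91,92,15]}
After op 7 (add /gzs 56): {"cg":56,"gzs":56,"j":65,"q":61,"t":76,"yw":[3,16,91,92,15]}
After op 8 (add /yw/3 33): {"cg":56,"gzs":56,"j":65,"q":61,"t":76,"yw":[3,16,91,33,92,15]}
After op 9 (add /p 27): {"cg":56,"gzs":56,"j":65,"p":27,"q":61,"t":76,"yw":[3,16,91,33,92,15]}
After op 10 (remove /yw/1): {"cg":56,"gzs":56,"j":65,"p":27,"q":61,"t":76,"yw":[3,91,33,92,15]}
After op 11 (replace /cg 70): {"cg":70,"gzs":56,"j":65,"p":27,"q":61,"t":76,"yw":[3,91,33,92,15]}
After op 12 (remove /gzs): {"cg":70,"j":65,"p":27,"q":61,"t":76,"yw":[3,91,33,92,15]}
After op 13 (replace /q 59): {"cg":70,"j":65,"p":27,"q":59,"t":76,"yw":[3,91,33,92,15]}
After op 14 (replace /yw/2 41): {"cg":70,"j":65,"p":27,"q":59,"t":76,"yw":[3,91,41,92,15]}
After op 15 (add /yw/0 58): {"cg":70,"j":65,"p":27,"q":59,"t":76,"yw":[58,3,91,41,92,15]}
After op 16 (remove /q): {"cg":70,"j":65,"p":27,"t":76,"yw":[58,3,91,41,92,15]}
After op 17 (replace /j 74): {"cg":70,"j":74,"p":27,"t":76,"yw":[58,3,91,41,92,15]}
After op 18 (add /p 47): {"cg":70,"j":74,"p":47,"t":76,"yw":[58,3,91,41,92,15]}
After op 19 (replace /yw/3 48): {"cg":70,"j":74,"p":47,"t":76,"yw":[58,3,91,48,92,15]}
After op 20 (replace /yw/3 60): {"cg":70,"j":74,"p":47,"t":76,"yw":[58,3,91,60,92,15]}
After op 21 (add /t 90): {"cg":70,"j":74,"p":47,"t":90,"yw":[58,3,91,60,92,15]}
After op 22 (remove /yw): {"cg":70,"j":74,"p":47,"t":90}
Size at the root: 4

Answer: 4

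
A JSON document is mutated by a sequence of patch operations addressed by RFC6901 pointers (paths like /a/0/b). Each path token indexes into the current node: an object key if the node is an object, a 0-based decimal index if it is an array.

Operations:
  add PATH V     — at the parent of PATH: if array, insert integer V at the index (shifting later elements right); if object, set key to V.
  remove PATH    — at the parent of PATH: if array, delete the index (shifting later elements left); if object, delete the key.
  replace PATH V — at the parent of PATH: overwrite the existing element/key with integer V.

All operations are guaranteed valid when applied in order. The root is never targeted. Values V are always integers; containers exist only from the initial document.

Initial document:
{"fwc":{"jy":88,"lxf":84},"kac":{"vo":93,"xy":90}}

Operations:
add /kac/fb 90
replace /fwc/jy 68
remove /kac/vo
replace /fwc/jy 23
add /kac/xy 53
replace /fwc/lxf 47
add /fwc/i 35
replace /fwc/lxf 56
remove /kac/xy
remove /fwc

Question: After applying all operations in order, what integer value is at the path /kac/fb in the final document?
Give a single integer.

After op 1 (add /kac/fb 90): {"fwc":{"jy":88,"lxf":84},"kac":{"fb":90,"vo":93,"xy":90}}
After op 2 (replace /fwc/jy 68): {"fwc":{"jy":68,"lxf":84},"kac":{"fb":90,"vo":93,"xy":90}}
After op 3 (remove /kac/vo): {"fwc":{"jy":68,"lxf":84},"kac":{"fb":90,"xy":90}}
After op 4 (replace /fwc/jy 23): {"fwc":{"jy":23,"lxf":84},"kac":{"fb":90,"xy":90}}
After op 5 (add /kac/xy 53): {"fwc":{"jy":23,"lxf":84},"kac":{"fb":90,"xy":53}}
After op 6 (replace /fwc/lxf 47): {"fwc":{"jy":23,"lxf":47},"kac":{"fb":90,"xy":53}}
After op 7 (add /fwc/i 35): {"fwc":{"i":35,"jy":23,"lxf":47},"kac":{"fb":90,"xy":53}}
After op 8 (replace /fwc/lxf 56): {"fwc":{"i":35,"jy":23,"lxf":56},"kac":{"fb":90,"xy":53}}
After op 9 (remove /kac/xy): {"fwc":{"i":35,"jy":23,"lxf":56},"kac":{"fb":90}}
After op 10 (remove /fwc): {"kac":{"fb":90}}
Value at /kac/fb: 90

Answer: 90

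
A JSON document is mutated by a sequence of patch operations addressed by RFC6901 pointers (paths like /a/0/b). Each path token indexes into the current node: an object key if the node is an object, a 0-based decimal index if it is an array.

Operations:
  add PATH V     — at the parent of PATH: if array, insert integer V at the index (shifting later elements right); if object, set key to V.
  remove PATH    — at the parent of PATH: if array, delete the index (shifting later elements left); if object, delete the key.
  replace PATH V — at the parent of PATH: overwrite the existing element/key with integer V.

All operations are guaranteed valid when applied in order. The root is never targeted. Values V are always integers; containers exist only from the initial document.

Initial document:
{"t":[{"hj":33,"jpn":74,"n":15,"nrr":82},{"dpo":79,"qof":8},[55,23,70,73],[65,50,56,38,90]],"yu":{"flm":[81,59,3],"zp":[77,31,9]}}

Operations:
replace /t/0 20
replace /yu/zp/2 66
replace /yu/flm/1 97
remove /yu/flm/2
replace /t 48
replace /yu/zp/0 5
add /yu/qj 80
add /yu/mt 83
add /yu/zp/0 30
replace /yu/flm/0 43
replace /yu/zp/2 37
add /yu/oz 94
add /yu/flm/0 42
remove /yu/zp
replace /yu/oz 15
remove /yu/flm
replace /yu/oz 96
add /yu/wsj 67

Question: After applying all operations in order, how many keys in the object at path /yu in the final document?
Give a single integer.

Answer: 4

Derivation:
After op 1 (replace /t/0 20): {"t":[20,{"dpo":79,"qof":8},[55,23,70,73],[65,50,56,38,90]],"yu":{"flm":[81,59,3],"zp":[77,31,9]}}
After op 2 (replace /yu/zp/2 66): {"t":[20,{"dpo":79,"qof":8},[55,23,70,73],[65,50,56,38,90]],"yu":{"flm":[81,59,3],"zp":[77,31,66]}}
After op 3 (replace /yu/flm/1 97): {"t":[20,{"dpo":79,"qof":8},[55,23,70,73],[65,50,56,38,90]],"yu":{"flm":[81,97,3],"zp":[77,31,66]}}
After op 4 (remove /yu/flm/2): {"t":[20,{"dpo":79,"qof":8},[55,23,70,73],[65,50,56,38,90]],"yu":{"flm":[81,97],"zp":[77,31,66]}}
After op 5 (replace /t 48): {"t":48,"yu":{"flm":[81,97],"zp":[77,31,66]}}
After op 6 (replace /yu/zp/0 5): {"t":48,"yu":{"flm":[81,97],"zp":[5,31,66]}}
After op 7 (add /yu/qj 80): {"t":48,"yu":{"flm":[81,97],"qj":80,"zp":[5,31,66]}}
After op 8 (add /yu/mt 83): {"t":48,"yu":{"flm":[81,97],"mt":83,"qj":80,"zp":[5,31,66]}}
After op 9 (add /yu/zp/0 30): {"t":48,"yu":{"flm":[81,97],"mt":83,"qj":80,"zp":[30,5,31,66]}}
After op 10 (replace /yu/flm/0 43): {"t":48,"yu":{"flm":[43,97],"mt":83,"qj":80,"zp":[30,5,31,66]}}
After op 11 (replace /yu/zp/2 37): {"t":48,"yu":{"flm":[43,97],"mt":83,"qj":80,"zp":[30,5,37,66]}}
After op 12 (add /yu/oz 94): {"t":48,"yu":{"flm":[43,97],"mt":83,"oz":94,"qj":80,"zp":[30,5,37,66]}}
After op 13 (add /yu/flm/0 42): {"t":48,"yu":{"flm":[42,43,97],"mt":83,"oz":94,"qj":80,"zp":[30,5,37,66]}}
After op 14 (remove /yu/zp): {"t":48,"yu":{"flm":[42,43,97],"mt":83,"oz":94,"qj":80}}
After op 15 (replace /yu/oz 15): {"t":48,"yu":{"flm":[42,43,97],"mt":83,"oz":15,"qj":80}}
After op 16 (remove /yu/flm): {"t":48,"yu":{"mt":83,"oz":15,"qj":80}}
After op 17 (replace /yu/oz 96): {"t":48,"yu":{"mt":83,"oz":96,"qj":80}}
After op 18 (add /yu/wsj 67): {"t":48,"yu":{"mt":83,"oz":96,"qj":80,"wsj":67}}
Size at path /yu: 4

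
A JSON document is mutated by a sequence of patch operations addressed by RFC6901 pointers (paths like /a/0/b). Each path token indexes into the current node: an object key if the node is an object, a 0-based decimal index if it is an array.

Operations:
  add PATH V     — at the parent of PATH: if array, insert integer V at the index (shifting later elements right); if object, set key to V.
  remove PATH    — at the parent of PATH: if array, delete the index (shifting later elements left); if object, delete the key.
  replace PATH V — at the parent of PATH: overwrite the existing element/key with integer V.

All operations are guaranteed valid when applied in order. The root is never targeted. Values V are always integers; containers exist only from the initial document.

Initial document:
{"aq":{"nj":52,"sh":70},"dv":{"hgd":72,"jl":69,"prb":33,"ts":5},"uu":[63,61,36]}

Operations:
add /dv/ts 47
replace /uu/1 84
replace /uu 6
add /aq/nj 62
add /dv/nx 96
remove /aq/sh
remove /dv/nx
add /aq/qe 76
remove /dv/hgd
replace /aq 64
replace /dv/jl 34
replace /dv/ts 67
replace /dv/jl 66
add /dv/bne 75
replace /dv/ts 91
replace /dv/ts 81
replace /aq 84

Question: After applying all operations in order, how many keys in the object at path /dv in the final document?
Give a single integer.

After op 1 (add /dv/ts 47): {"aq":{"nj":52,"sh":70},"dv":{"hgd":72,"jl":69,"prb":33,"ts":47},"uu":[63,61,36]}
After op 2 (replace /uu/1 84): {"aq":{"nj":52,"sh":70},"dv":{"hgd":72,"jl":69,"prb":33,"ts":47},"uu":[63,84,36]}
After op 3 (replace /uu 6): {"aq":{"nj":52,"sh":70},"dv":{"hgd":72,"jl":69,"prb":33,"ts":47},"uu":6}
After op 4 (add /aq/nj 62): {"aq":{"nj":62,"sh":70},"dv":{"hgd":72,"jl":69,"prb":33,"ts":47},"uu":6}
After op 5 (add /dv/nx 96): {"aq":{"nj":62,"sh":70},"dv":{"hgd":72,"jl":69,"nx":96,"prb":33,"ts":47},"uu":6}
After op 6 (remove /aq/sh): {"aq":{"nj":62},"dv":{"hgd":72,"jl":69,"nx":96,"prb":33,"ts":47},"uu":6}
After op 7 (remove /dv/nx): {"aq":{"nj":62},"dv":{"hgd":72,"jl":69,"prb":33,"ts":47},"uu":6}
After op 8 (add /aq/qe 76): {"aq":{"nj":62,"qe":76},"dv":{"hgd":72,"jl":69,"prb":33,"ts":47},"uu":6}
After op 9 (remove /dv/hgd): {"aq":{"nj":62,"qe":76},"dv":{"jl":69,"prb":33,"ts":47},"uu":6}
After op 10 (replace /aq 64): {"aq":64,"dv":{"jl":69,"prb":33,"ts":47},"uu":6}
After op 11 (replace /dv/jl 34): {"aq":64,"dv":{"jl":34,"prb":33,"ts":47},"uu":6}
After op 12 (replace /dv/ts 67): {"aq":64,"dv":{"jl":34,"prb":33,"ts":67},"uu":6}
After op 13 (replace /dv/jl 66): {"aq":64,"dv":{"jl":66,"prb":33,"ts":67},"uu":6}
After op 14 (add /dv/bne 75): {"aq":64,"dv":{"bne":75,"jl":66,"prb":33,"ts":67},"uu":6}
After op 15 (replace /dv/ts 91): {"aq":64,"dv":{"bne":75,"jl":66,"prb":33,"ts":91},"uu":6}
After op 16 (replace /dv/ts 81): {"aq":64,"dv":{"bne":75,"jl":66,"prb":33,"ts":81},"uu":6}
After op 17 (replace /aq 84): {"aq":84,"dv":{"bne":75,"jl":66,"prb":33,"ts":81},"uu":6}
Size at path /dv: 4

Answer: 4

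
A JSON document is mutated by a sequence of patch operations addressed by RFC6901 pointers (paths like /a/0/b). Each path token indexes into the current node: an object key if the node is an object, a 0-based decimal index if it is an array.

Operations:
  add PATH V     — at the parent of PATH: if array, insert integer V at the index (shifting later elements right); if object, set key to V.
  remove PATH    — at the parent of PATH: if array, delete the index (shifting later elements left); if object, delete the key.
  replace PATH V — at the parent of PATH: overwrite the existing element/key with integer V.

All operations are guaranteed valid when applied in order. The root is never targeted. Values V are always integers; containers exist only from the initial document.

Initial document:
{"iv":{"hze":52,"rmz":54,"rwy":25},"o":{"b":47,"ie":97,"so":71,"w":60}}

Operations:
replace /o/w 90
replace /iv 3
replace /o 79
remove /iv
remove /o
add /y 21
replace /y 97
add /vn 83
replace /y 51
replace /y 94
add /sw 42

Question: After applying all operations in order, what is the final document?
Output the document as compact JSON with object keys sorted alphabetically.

Answer: {"sw":42,"vn":83,"y":94}

Derivation:
After op 1 (replace /o/w 90): {"iv":{"hze":52,"rmz":54,"rwy":25},"o":{"b":47,"ie":97,"so":71,"w":90}}
After op 2 (replace /iv 3): {"iv":3,"o":{"b":47,"ie":97,"so":71,"w":90}}
After op 3 (replace /o 79): {"iv":3,"o":79}
After op 4 (remove /iv): {"o":79}
After op 5 (remove /o): {}
After op 6 (add /y 21): {"y":21}
After op 7 (replace /y 97): {"y":97}
After op 8 (add /vn 83): {"vn":83,"y":97}
After op 9 (replace /y 51): {"vn":83,"y":51}
After op 10 (replace /y 94): {"vn":83,"y":94}
After op 11 (add /sw 42): {"sw":42,"vn":83,"y":94}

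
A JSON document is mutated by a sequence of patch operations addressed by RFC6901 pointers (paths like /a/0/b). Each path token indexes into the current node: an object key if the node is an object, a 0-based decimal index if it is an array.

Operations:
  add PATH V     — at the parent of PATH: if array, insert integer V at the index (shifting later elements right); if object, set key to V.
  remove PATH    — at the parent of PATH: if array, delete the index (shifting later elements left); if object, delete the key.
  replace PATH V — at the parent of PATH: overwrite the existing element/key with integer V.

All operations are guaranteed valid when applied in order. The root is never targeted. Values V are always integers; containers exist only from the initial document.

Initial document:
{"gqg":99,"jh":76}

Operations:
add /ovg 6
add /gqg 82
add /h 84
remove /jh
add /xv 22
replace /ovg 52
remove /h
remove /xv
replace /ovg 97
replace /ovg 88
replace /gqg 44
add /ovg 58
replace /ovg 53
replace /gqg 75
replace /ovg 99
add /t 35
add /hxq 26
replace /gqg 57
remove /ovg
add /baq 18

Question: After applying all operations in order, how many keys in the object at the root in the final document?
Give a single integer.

Answer: 4

Derivation:
After op 1 (add /ovg 6): {"gqg":99,"jh":76,"ovg":6}
After op 2 (add /gqg 82): {"gqg":82,"jh":76,"ovg":6}
After op 3 (add /h 84): {"gqg":82,"h":84,"jh":76,"ovg":6}
After op 4 (remove /jh): {"gqg":82,"h":84,"ovg":6}
After op 5 (add /xv 22): {"gqg":82,"h":84,"ovg":6,"xv":22}
After op 6 (replace /ovg 52): {"gqg":82,"h":84,"ovg":52,"xv":22}
After op 7 (remove /h): {"gqg":82,"ovg":52,"xv":22}
After op 8 (remove /xv): {"gqg":82,"ovg":52}
After op 9 (replace /ovg 97): {"gqg":82,"ovg":97}
After op 10 (replace /ovg 88): {"gqg":82,"ovg":88}
After op 11 (replace /gqg 44): {"gqg":44,"ovg":88}
After op 12 (add /ovg 58): {"gqg":44,"ovg":58}
After op 13 (replace /ovg 53): {"gqg":44,"ovg":53}
After op 14 (replace /gqg 75): {"gqg":75,"ovg":53}
After op 15 (replace /ovg 99): {"gqg":75,"ovg":99}
After op 16 (add /t 35): {"gqg":75,"ovg":99,"t":35}
After op 17 (add /hxq 26): {"gqg":75,"hxq":26,"ovg":99,"t":35}
After op 18 (replace /gqg 57): {"gqg":57,"hxq":26,"ovg":99,"t":35}
After op 19 (remove /ovg): {"gqg":57,"hxq":26,"t":35}
After op 20 (add /baq 18): {"baq":18,"gqg":57,"hxq":26,"t":35}
Size at the root: 4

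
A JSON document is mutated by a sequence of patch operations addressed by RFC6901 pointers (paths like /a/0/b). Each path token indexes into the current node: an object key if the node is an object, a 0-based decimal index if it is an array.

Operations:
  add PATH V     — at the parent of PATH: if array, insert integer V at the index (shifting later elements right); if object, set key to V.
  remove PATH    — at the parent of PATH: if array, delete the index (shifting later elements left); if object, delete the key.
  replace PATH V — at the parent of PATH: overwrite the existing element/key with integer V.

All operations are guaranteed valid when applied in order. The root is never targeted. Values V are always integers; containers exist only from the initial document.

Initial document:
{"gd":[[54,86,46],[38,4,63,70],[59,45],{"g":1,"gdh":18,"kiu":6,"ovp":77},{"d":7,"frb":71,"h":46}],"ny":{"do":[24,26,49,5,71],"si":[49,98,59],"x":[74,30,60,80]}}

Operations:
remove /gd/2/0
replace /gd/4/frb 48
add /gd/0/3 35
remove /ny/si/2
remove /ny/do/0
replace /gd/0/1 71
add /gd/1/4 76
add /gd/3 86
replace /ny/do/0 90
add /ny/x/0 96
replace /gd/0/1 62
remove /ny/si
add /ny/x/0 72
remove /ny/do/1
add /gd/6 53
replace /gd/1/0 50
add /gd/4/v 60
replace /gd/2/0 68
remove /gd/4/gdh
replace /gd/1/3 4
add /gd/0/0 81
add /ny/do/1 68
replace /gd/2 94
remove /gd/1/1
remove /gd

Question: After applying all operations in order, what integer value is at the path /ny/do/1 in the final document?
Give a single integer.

Answer: 68

Derivation:
After op 1 (remove /gd/2/0): {"gd":[[54,86,46],[38,4,63,70],[45],{"g":1,"gdh":18,"kiu":6,"ovp":77},{"d":7,"frb":71,"h":46}],"ny":{"do":[24,26,49,5,71],"si":[49,98,59],"x":[74,30,60,80]}}
After op 2 (replace /gd/4/frb 48): {"gd":[[54,86,46],[38,4,63,70],[45],{"g":1,"gdh":18,"kiu":6,"ovp":77},{"d":7,"frb":48,"h":46}],"ny":{"do":[24,26,49,5,71],"si":[49,98,59],"x":[74,30,60,80]}}
After op 3 (add /gd/0/3 35): {"gd":[[54,86,46,35],[38,4,63,70],[45],{"g":1,"gdh":18,"kiu":6,"ovp":77},{"d":7,"frb":48,"h":46}],"ny":{"do":[24,26,49,5,71],"si":[49,98,59],"x":[74,30,60,80]}}
After op 4 (remove /ny/si/2): {"gd":[[54,86,46,35],[38,4,63,70],[45],{"g":1,"gdh":18,"kiu":6,"ovp":77},{"d":7,"frb":48,"h":46}],"ny":{"do":[24,26,49,5,71],"si":[49,98],"x":[74,30,60,80]}}
After op 5 (remove /ny/do/0): {"gd":[[54,86,46,35],[38,4,63,70],[45],{"g":1,"gdh":18,"kiu":6,"ovp":77},{"d":7,"frb":48,"h":46}],"ny":{"do":[26,49,5,71],"si":[49,98],"x":[74,30,60,80]}}
After op 6 (replace /gd/0/1 71): {"gd":[[54,71,46,35],[38,4,63,70],[45],{"g":1,"gdh":18,"kiu":6,"ovp":77},{"d":7,"frb":48,"h":46}],"ny":{"do":[26,49,5,71],"si":[49,98],"x":[74,30,60,80]}}
After op 7 (add /gd/1/4 76): {"gd":[[54,71,46,35],[38,4,63,70,76],[45],{"g":1,"gdh":18,"kiu":6,"ovp":77},{"d":7,"frb":48,"h":46}],"ny":{"do":[26,49,5,71],"si":[49,98],"x":[74,30,60,80]}}
After op 8 (add /gd/3 86): {"gd":[[54,71,46,35],[38,4,63,70,76],[45],86,{"g":1,"gdh":18,"kiu":6,"ovp":77},{"d":7,"frb":48,"h":46}],"ny":{"do":[26,49,5,71],"si":[49,98],"x":[74,30,60,80]}}
After op 9 (replace /ny/do/0 90): {"gd":[[54,71,46,35],[38,4,63,70,76],[45],86,{"g":1,"gdh":18,"kiu":6,"ovp":77},{"d":7,"frb":48,"h":46}],"ny":{"do":[90,49,5,71],"si":[49,98],"x":[74,30,60,80]}}
After op 10 (add /ny/x/0 96): {"gd":[[54,71,46,35],[38,4,63,70,76],[45],86,{"g":1,"gdh":18,"kiu":6,"ovp":77},{"d":7,"frb":48,"h":46}],"ny":{"do":[90,49,5,71],"si":[49,98],"x":[96,74,30,60,80]}}
After op 11 (replace /gd/0/1 62): {"gd":[[54,62,46,35],[38,4,63,70,76],[45],86,{"g":1,"gdh":18,"kiu":6,"ovp":77},{"d":7,"frb":48,"h":46}],"ny":{"do":[90,49,5,71],"si":[49,98],"x":[96,74,30,60,80]}}
After op 12 (remove /ny/si): {"gd":[[54,62,46,35],[38,4,63,70,76],[45],86,{"g":1,"gdh":18,"kiu":6,"ovp":77},{"d":7,"frb":48,"h":46}],"ny":{"do":[90,49,5,71],"x":[96,74,30,60,80]}}
After op 13 (add /ny/x/0 72): {"gd":[[54,62,46,35],[38,4,63,70,76],[45],86,{"g":1,"gdh":18,"kiu":6,"ovp":77},{"d":7,"frb":48,"h":46}],"ny":{"do":[90,49,5,71],"x":[72,96,74,30,60,80]}}
After op 14 (remove /ny/do/1): {"gd":[[54,62,46,35],[38,4,63,70,76],[45],86,{"g":1,"gdh":18,"kiu":6,"ovp":77},{"d":7,"frb":48,"h":46}],"ny":{"do":[90,5,71],"x":[72,96,74,30,60,80]}}
After op 15 (add /gd/6 53): {"gd":[[54,62,46,35],[38,4,63,70,76],[45],86,{"g":1,"gdh":18,"kiu":6,"ovp":77},{"d":7,"frb":48,"h":46},53],"ny":{"do":[90,5,71],"x":[72,96,74,30,60,80]}}
After op 16 (replace /gd/1/0 50): {"gd":[[54,62,46,35],[50,4,63,70,76],[45],86,{"g":1,"gdh":18,"kiu":6,"ovp":77},{"d":7,"frb":48,"h":46},53],"ny":{"do":[90,5,71],"x":[72,96,74,30,60,80]}}
After op 17 (add /gd/4/v 60): {"gd":[[54,62,46,35],[50,4,63,70,76],[45],86,{"g":1,"gdh":18,"kiu":6,"ovp":77,"v":60},{"d":7,"frb":48,"h":46},53],"ny":{"do":[90,5,71],"x":[72,96,74,30,60,80]}}
After op 18 (replace /gd/2/0 68): {"gd":[[54,62,46,35],[50,4,63,70,76],[68],86,{"g":1,"gdh":18,"kiu":6,"ovp":77,"v":60},{"d":7,"frb":48,"h":46},53],"ny":{"do":[90,5,71],"x":[72,96,74,30,60,80]}}
After op 19 (remove /gd/4/gdh): {"gd":[[54,62,46,35],[50,4,63,70,76],[68],86,{"g":1,"kiu":6,"ovp":77,"v":60},{"d":7,"frb":48,"h":46},53],"ny":{"do":[90,5,71],"x":[72,96,74,30,60,80]}}
After op 20 (replace /gd/1/3 4): {"gd":[[54,62,46,35],[50,4,63,4,76],[68],86,{"g":1,"kiu":6,"ovp":77,"v":60},{"d":7,"frb":48,"h":46},53],"ny":{"do":[90,5,71],"x":[72,96,74,30,60,80]}}
After op 21 (add /gd/0/0 81): {"gd":[[81,54,62,46,35],[50,4,63,4,76],[68],86,{"g":1,"kiu":6,"ovp":77,"v":60},{"d":7,"frb":48,"h":46},53],"ny":{"do":[90,5,71],"x":[72,96,74,30,60,80]}}
After op 22 (add /ny/do/1 68): {"gd":[[81,54,62,46,35],[50,4,63,4,76],[68],86,{"g":1,"kiu":6,"ovp":77,"v":60},{"d":7,"frb":48,"h":46},53],"ny":{"do":[90,68,5,71],"x":[72,96,74,30,60,80]}}
After op 23 (replace /gd/2 94): {"gd":[[81,54,62,46,35],[50,4,63,4,76],94,86,{"g":1,"kiu":6,"ovp":77,"v":60},{"d":7,"frb":48,"h":46},53],"ny":{"do":[90,68,5,71],"x":[72,96,74,30,60,80]}}
After op 24 (remove /gd/1/1): {"gd":[[81,54,62,46,35],[50,63,4,76],94,86,{"g":1,"kiu":6,"ovp":77,"v":60},{"d":7,"frb":48,"h":46},53],"ny":{"do":[90,68,5,71],"x":[72,96,74,30,60,80]}}
After op 25 (remove /gd): {"ny":{"do":[90,68,5,71],"x":[72,96,74,30,60,80]}}
Value at /ny/do/1: 68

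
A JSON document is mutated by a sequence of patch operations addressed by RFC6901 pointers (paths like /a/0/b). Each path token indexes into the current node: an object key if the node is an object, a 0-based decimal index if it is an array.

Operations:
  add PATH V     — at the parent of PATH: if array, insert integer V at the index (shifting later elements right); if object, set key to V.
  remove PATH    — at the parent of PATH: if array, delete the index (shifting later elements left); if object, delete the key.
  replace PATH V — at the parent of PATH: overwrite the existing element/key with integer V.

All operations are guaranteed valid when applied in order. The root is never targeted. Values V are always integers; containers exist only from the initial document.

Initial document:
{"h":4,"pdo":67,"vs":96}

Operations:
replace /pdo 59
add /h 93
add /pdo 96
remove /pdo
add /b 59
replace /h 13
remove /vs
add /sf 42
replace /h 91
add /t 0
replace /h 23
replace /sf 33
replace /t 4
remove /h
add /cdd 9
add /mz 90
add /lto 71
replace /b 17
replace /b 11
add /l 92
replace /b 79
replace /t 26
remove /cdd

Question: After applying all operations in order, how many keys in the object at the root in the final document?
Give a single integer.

After op 1 (replace /pdo 59): {"h":4,"pdo":59,"vs":96}
After op 2 (add /h 93): {"h":93,"pdo":59,"vs":96}
After op 3 (add /pdo 96): {"h":93,"pdo":96,"vs":96}
After op 4 (remove /pdo): {"h":93,"vs":96}
After op 5 (add /b 59): {"b":59,"h":93,"vs":96}
After op 6 (replace /h 13): {"b":59,"h":13,"vs":96}
After op 7 (remove /vs): {"b":59,"h":13}
After op 8 (add /sf 42): {"b":59,"h":13,"sf":42}
After op 9 (replace /h 91): {"b":59,"h":91,"sf":42}
After op 10 (add /t 0): {"b":59,"h":91,"sf":42,"t":0}
After op 11 (replace /h 23): {"b":59,"h":23,"sf":42,"t":0}
After op 12 (replace /sf 33): {"b":59,"h":23,"sf":33,"t":0}
After op 13 (replace /t 4): {"b":59,"h":23,"sf":33,"t":4}
After op 14 (remove /h): {"b":59,"sf":33,"t":4}
After op 15 (add /cdd 9): {"b":59,"cdd":9,"sf":33,"t":4}
After op 16 (add /mz 90): {"b":59,"cdd":9,"mz":90,"sf":33,"t":4}
After op 17 (add /lto 71): {"b":59,"cdd":9,"lto":71,"mz":90,"sf":33,"t":4}
After op 18 (replace /b 17): {"b":17,"cdd":9,"lto":71,"mz":90,"sf":33,"t":4}
After op 19 (replace /b 11): {"b":11,"cdd":9,"lto":71,"mz":90,"sf":33,"t":4}
After op 20 (add /l 92): {"b":11,"cdd":9,"l":92,"lto":71,"mz":90,"sf":33,"t":4}
After op 21 (replace /b 79): {"b":79,"cdd":9,"l":92,"lto":71,"mz":90,"sf":33,"t":4}
After op 22 (replace /t 26): {"b":79,"cdd":9,"l":92,"lto":71,"mz":90,"sf":33,"t":26}
After op 23 (remove /cdd): {"b":79,"l":92,"lto":71,"mz":90,"sf":33,"t":26}
Size at the root: 6

Answer: 6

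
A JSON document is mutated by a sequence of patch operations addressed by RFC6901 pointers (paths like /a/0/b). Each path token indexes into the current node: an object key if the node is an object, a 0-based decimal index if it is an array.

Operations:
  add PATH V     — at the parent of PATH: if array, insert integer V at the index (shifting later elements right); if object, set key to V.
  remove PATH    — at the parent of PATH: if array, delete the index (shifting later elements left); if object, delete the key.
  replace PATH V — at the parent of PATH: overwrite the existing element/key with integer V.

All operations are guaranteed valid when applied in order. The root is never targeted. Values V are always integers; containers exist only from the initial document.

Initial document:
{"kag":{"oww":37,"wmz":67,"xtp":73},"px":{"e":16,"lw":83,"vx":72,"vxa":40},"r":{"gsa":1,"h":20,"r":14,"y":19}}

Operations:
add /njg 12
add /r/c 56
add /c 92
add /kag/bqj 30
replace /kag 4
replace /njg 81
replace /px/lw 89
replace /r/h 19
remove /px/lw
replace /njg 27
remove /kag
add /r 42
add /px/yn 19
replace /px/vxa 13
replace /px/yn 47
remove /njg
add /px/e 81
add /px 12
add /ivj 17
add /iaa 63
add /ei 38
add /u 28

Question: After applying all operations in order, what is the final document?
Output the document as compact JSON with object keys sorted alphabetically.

After op 1 (add /njg 12): {"kag":{"oww":37,"wmz":67,"xtp":73},"njg":12,"px":{"e":16,"lw":83,"vx":72,"vxa":40},"r":{"gsa":1,"h":20,"r":14,"y":19}}
After op 2 (add /r/c 56): {"kag":{"oww":37,"wmz":67,"xtp":73},"njg":12,"px":{"e":16,"lw":83,"vx":72,"vxa":40},"r":{"c":56,"gsa":1,"h":20,"r":14,"y":19}}
After op 3 (add /c 92): {"c":92,"kag":{"oww":37,"wmz":67,"xtp":73},"njg":12,"px":{"e":16,"lw":83,"vx":72,"vxa":40},"r":{"c":56,"gsa":1,"h":20,"r":14,"y":19}}
After op 4 (add /kag/bqj 30): {"c":92,"kag":{"bqj":30,"oww":37,"wmz":67,"xtp":73},"njg":12,"px":{"e":16,"lw":83,"vx":72,"vxa":40},"r":{"c":56,"gsa":1,"h":20,"r":14,"y":19}}
After op 5 (replace /kag 4): {"c":92,"kag":4,"njg":12,"px":{"e":16,"lw":83,"vx":72,"vxa":40},"r":{"c":56,"gsa":1,"h":20,"r":14,"y":19}}
After op 6 (replace /njg 81): {"c":92,"kag":4,"njg":81,"px":{"e":16,"lw":83,"vx":72,"vxa":40},"r":{"c":56,"gsa":1,"h":20,"r":14,"y":19}}
After op 7 (replace /px/lw 89): {"c":92,"kag":4,"njg":81,"px":{"e":16,"lw":89,"vx":72,"vxa":40},"r":{"c":56,"gsa":1,"h":20,"r":14,"y":19}}
After op 8 (replace /r/h 19): {"c":92,"kag":4,"njg":81,"px":{"e":16,"lw":89,"vx":72,"vxa":40},"r":{"c":56,"gsa":1,"h":19,"r":14,"y":19}}
After op 9 (remove /px/lw): {"c":92,"kag":4,"njg":81,"px":{"e":16,"vx":72,"vxa":40},"r":{"c":56,"gsa":1,"h":19,"r":14,"y":19}}
After op 10 (replace /njg 27): {"c":92,"kag":4,"njg":27,"px":{"e":16,"vx":72,"vxa":40},"r":{"c":56,"gsa":1,"h":19,"r":14,"y":19}}
After op 11 (remove /kag): {"c":92,"njg":27,"px":{"e":16,"vx":72,"vxa":40},"r":{"c":56,"gsa":1,"h":19,"r":14,"y":19}}
After op 12 (add /r 42): {"c":92,"njg":27,"px":{"e":16,"vx":72,"vxa":40},"r":42}
After op 13 (add /px/yn 19): {"c":92,"njg":27,"px":{"e":16,"vx":72,"vxa":40,"yn":19},"r":42}
After op 14 (replace /px/vxa 13): {"c":92,"njg":27,"px":{"e":16,"vx":72,"vxa":13,"yn":19},"r":42}
After op 15 (replace /px/yn 47): {"c":92,"njg":27,"px":{"e":16,"vx":72,"vxa":13,"yn":47},"r":42}
After op 16 (remove /njg): {"c":92,"px":{"e":16,"vx":72,"vxa":13,"yn":47},"r":42}
After op 17 (add /px/e 81): {"c":92,"px":{"e":81,"vx":72,"vxa":13,"yn":47},"r":42}
After op 18 (add /px 12): {"c":92,"px":12,"r":42}
After op 19 (add /ivj 17): {"c":92,"ivj":17,"px":12,"r":42}
After op 20 (add /iaa 63): {"c":92,"iaa":63,"ivj":17,"px":12,"r":42}
After op 21 (add /ei 38): {"c":92,"ei":38,"iaa":63,"ivj":17,"px":12,"r":42}
After op 22 (add /u 28): {"c":92,"ei":38,"iaa":63,"ivj":17,"px":12,"r":42,"u":28}

Answer: {"c":92,"ei":38,"iaa":63,"ivj":17,"px":12,"r":42,"u":28}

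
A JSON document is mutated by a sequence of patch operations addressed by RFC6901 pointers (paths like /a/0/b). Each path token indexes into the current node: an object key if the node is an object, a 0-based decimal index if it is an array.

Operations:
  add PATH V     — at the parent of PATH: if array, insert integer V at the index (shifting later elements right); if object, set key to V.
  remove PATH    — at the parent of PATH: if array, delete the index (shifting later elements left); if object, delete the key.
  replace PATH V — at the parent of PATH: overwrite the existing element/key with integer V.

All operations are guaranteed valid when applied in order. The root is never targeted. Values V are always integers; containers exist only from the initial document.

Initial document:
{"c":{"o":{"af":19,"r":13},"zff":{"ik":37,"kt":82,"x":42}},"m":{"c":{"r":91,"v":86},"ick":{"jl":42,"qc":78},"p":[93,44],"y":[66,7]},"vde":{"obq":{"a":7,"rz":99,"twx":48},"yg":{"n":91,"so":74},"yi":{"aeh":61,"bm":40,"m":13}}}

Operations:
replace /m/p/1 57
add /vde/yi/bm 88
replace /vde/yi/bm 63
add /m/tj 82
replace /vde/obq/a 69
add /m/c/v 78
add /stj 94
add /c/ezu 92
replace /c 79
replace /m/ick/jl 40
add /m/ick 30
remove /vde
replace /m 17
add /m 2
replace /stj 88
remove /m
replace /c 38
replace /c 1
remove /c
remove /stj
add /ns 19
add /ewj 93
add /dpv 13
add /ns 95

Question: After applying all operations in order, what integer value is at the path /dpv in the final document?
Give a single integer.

After op 1 (replace /m/p/1 57): {"c":{"o":{"af":19,"r":13},"zff":{"ik":37,"kt":82,"x":42}},"m":{"c":{"r":91,"v":86},"ick":{"jl":42,"qc":78},"p":[93,57],"y":[66,7]},"vde":{"obq":{"a":7,"rz":99,"twx":48},"yg":{"n":91,"so":74},"yi":{"aeh":61,"bm":40,"m":13}}}
After op 2 (add /vde/yi/bm 88): {"c":{"o":{"af":19,"r":13},"zff":{"ik":37,"kt":82,"x":42}},"m":{"c":{"r":91,"v":86},"ick":{"jl":42,"qc":78},"p":[93,57],"y":[66,7]},"vde":{"obq":{"a":7,"rz":99,"twx":48},"yg":{"n":91,"so":74},"yi":{"aeh":61,"bm":88,"m":13}}}
After op 3 (replace /vde/yi/bm 63): {"c":{"o":{"af":19,"r":13},"zff":{"ik":37,"kt":82,"x":42}},"m":{"c":{"r":91,"v":86},"ick":{"jl":42,"qc":78},"p":[93,57],"y":[66,7]},"vde":{"obq":{"a":7,"rz":99,"twx":48},"yg":{"n":91,"so":74},"yi":{"aeh":61,"bm":63,"m":13}}}
After op 4 (add /m/tj 82): {"c":{"o":{"af":19,"r":13},"zff":{"ik":37,"kt":82,"x":42}},"m":{"c":{"r":91,"v":86},"ick":{"jl":42,"qc":78},"p":[93,57],"tj":82,"y":[66,7]},"vde":{"obq":{"a":7,"rz":99,"twx":48},"yg":{"n":91,"so":74},"yi":{"aeh":61,"bm":63,"m":13}}}
After op 5 (replace /vde/obq/a 69): {"c":{"o":{"af":19,"r":13},"zff":{"ik":37,"kt":82,"x":42}},"m":{"c":{"r":91,"v":86},"ick":{"jl":42,"qc":78},"p":[93,57],"tj":82,"y":[66,7]},"vde":{"obq":{"a":69,"rz":99,"twx":48},"yg":{"n":91,"so":74},"yi":{"aeh":61,"bm":63,"m":13}}}
After op 6 (add /m/c/v 78): {"c":{"o":{"af":19,"r":13},"zff":{"ik":37,"kt":82,"x":42}},"m":{"c":{"r":91,"v":78},"ick":{"jl":42,"qc":78},"p":[93,57],"tj":82,"y":[66,7]},"vde":{"obq":{"a":69,"rz":99,"twx":48},"yg":{"n":91,"so":74},"yi":{"aeh":61,"bm":63,"m":13}}}
After op 7 (add /stj 94): {"c":{"o":{"af":19,"r":13},"zff":{"ik":37,"kt":82,"x":42}},"m":{"c":{"r":91,"v":78},"ick":{"jl":42,"qc":78},"p":[93,57],"tj":82,"y":[66,7]},"stj":94,"vde":{"obq":{"a":69,"rz":99,"twx":48},"yg":{"n":91,"so":74},"yi":{"aeh":61,"bm":63,"m":13}}}
After op 8 (add /c/ezu 92): {"c":{"ezu":92,"o":{"af":19,"r":13},"zff":{"ik":37,"kt":82,"x":42}},"m":{"c":{"r":91,"v":78},"ick":{"jl":42,"qc":78},"p":[93,57],"tj":82,"y":[66,7]},"stj":94,"vde":{"obq":{"a":69,"rz":99,"twx":48},"yg":{"n":91,"so":74},"yi":{"aeh":61,"bm":63,"m":13}}}
After op 9 (replace /c 79): {"c":79,"m":{"c":{"r":91,"v":78},"ick":{"jl":42,"qc":78},"p":[93,57],"tj":82,"y":[66,7]},"stj":94,"vde":{"obq":{"a":69,"rz":99,"twx":48},"yg":{"n":91,"so":74},"yi":{"aeh":61,"bm":63,"m":13}}}
After op 10 (replace /m/ick/jl 40): {"c":79,"m":{"c":{"r":91,"v":78},"ick":{"jl":40,"qc":78},"p":[93,57],"tj":82,"y":[66,7]},"stj":94,"vde":{"obq":{"a":69,"rz":99,"twx":48},"yg":{"n":91,"so":74},"yi":{"aeh":61,"bm":63,"m":13}}}
After op 11 (add /m/ick 30): {"c":79,"m":{"c":{"r":91,"v":78},"ick":30,"p":[93,57],"tj":82,"y":[66,7]},"stj":94,"vde":{"obq":{"a":69,"rz":99,"twx":48},"yg":{"n":91,"so":74},"yi":{"aeh":61,"bm":63,"m":13}}}
After op 12 (remove /vde): {"c":79,"m":{"c":{"r":91,"v":78},"ick":30,"p":[93,57],"tj":82,"y":[66,7]},"stj":94}
After op 13 (replace /m 17): {"c":79,"m":17,"stj":94}
After op 14 (add /m 2): {"c":79,"m":2,"stj":94}
After op 15 (replace /stj 88): {"c":79,"m":2,"stj":88}
After op 16 (remove /m): {"c":79,"stj":88}
After op 17 (replace /c 38): {"c":38,"stj":88}
After op 18 (replace /c 1): {"c":1,"stj":88}
After op 19 (remove /c): {"stj":88}
After op 20 (remove /stj): {}
After op 21 (add /ns 19): {"ns":19}
After op 22 (add /ewj 93): {"ewj":93,"ns":19}
After op 23 (add /dpv 13): {"dpv":13,"ewj":93,"ns":19}
After op 24 (add /ns 95): {"dpv":13,"ewj":93,"ns":95}
Value at /dpv: 13

Answer: 13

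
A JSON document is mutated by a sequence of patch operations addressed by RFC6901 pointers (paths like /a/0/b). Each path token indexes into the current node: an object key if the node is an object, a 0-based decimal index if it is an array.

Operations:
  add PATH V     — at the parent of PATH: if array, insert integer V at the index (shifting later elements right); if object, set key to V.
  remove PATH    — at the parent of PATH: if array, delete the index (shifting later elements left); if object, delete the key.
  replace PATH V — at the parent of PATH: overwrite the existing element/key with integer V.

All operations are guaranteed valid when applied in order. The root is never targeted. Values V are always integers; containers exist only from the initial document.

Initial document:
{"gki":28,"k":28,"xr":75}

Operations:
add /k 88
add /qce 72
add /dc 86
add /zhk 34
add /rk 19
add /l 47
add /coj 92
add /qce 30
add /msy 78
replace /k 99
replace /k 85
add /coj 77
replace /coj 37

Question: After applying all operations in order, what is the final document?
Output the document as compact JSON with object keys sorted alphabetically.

After op 1 (add /k 88): {"gki":28,"k":88,"xr":75}
After op 2 (add /qce 72): {"gki":28,"k":88,"qce":72,"xr":75}
After op 3 (add /dc 86): {"dc":86,"gki":28,"k":88,"qce":72,"xr":75}
After op 4 (add /zhk 34): {"dc":86,"gki":28,"k":88,"qce":72,"xr":75,"zhk":34}
After op 5 (add /rk 19): {"dc":86,"gki":28,"k":88,"qce":72,"rk":19,"xr":75,"zhk":34}
After op 6 (add /l 47): {"dc":86,"gki":28,"k":88,"l":47,"qce":72,"rk":19,"xr":75,"zhk":34}
After op 7 (add /coj 92): {"coj":92,"dc":86,"gki":28,"k":88,"l":47,"qce":72,"rk":19,"xr":75,"zhk":34}
After op 8 (add /qce 30): {"coj":92,"dc":86,"gki":28,"k":88,"l":47,"qce":30,"rk":19,"xr":75,"zhk":34}
After op 9 (add /msy 78): {"coj":92,"dc":86,"gki":28,"k":88,"l":47,"msy":78,"qce":30,"rk":19,"xr":75,"zhk":34}
After op 10 (replace /k 99): {"coj":92,"dc":86,"gki":28,"k":99,"l":47,"msy":78,"qce":30,"rk":19,"xr":75,"zhk":34}
After op 11 (replace /k 85): {"coj":92,"dc":86,"gki":28,"k":85,"l":47,"msy":78,"qce":30,"rk":19,"xr":75,"zhk":34}
After op 12 (add /coj 77): {"coj":77,"dc":86,"gki":28,"k":85,"l":47,"msy":78,"qce":30,"rk":19,"xr":75,"zhk":34}
After op 13 (replace /coj 37): {"coj":37,"dc":86,"gki":28,"k":85,"l":47,"msy":78,"qce":30,"rk":19,"xr":75,"zhk":34}

Answer: {"coj":37,"dc":86,"gki":28,"k":85,"l":47,"msy":78,"qce":30,"rk":19,"xr":75,"zhk":34}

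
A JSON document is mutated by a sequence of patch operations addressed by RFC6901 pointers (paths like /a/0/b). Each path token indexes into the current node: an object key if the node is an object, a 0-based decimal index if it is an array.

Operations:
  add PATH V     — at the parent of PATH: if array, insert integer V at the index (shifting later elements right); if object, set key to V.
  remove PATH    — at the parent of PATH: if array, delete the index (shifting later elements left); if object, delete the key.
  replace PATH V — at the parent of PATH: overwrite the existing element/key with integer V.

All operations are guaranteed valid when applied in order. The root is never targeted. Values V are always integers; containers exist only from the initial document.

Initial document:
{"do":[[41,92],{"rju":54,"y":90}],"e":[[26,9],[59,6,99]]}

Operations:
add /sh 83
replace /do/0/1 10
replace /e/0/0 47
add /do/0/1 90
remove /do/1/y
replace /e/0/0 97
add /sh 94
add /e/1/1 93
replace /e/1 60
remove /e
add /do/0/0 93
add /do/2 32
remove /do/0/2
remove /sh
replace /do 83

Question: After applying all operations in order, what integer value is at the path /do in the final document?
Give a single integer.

Answer: 83

Derivation:
After op 1 (add /sh 83): {"do":[[41,92],{"rju":54,"y":90}],"e":[[26,9],[59,6,99]],"sh":83}
After op 2 (replace /do/0/1 10): {"do":[[41,10],{"rju":54,"y":90}],"e":[[26,9],[59,6,99]],"sh":83}
After op 3 (replace /e/0/0 47): {"do":[[41,10],{"rju":54,"y":90}],"e":[[47,9],[59,6,99]],"sh":83}
After op 4 (add /do/0/1 90): {"do":[[41,90,10],{"rju":54,"y":90}],"e":[[47,9],[59,6,99]],"sh":83}
After op 5 (remove /do/1/y): {"do":[[41,90,10],{"rju":54}],"e":[[47,9],[59,6,99]],"sh":83}
After op 6 (replace /e/0/0 97): {"do":[[41,90,10],{"rju":54}],"e":[[97,9],[59,6,99]],"sh":83}
After op 7 (add /sh 94): {"do":[[41,90,10],{"rju":54}],"e":[[97,9],[59,6,99]],"sh":94}
After op 8 (add /e/1/1 93): {"do":[[41,90,10],{"rju":54}],"e":[[97,9],[59,93,6,99]],"sh":94}
After op 9 (replace /e/1 60): {"do":[[41,90,10],{"rju":54}],"e":[[97,9],60],"sh":94}
After op 10 (remove /e): {"do":[[41,90,10],{"rju":54}],"sh":94}
After op 11 (add /do/0/0 93): {"do":[[93,41,90,10],{"rju":54}],"sh":94}
After op 12 (add /do/2 32): {"do":[[93,41,90,10],{"rju":54},32],"sh":94}
After op 13 (remove /do/0/2): {"do":[[93,41,10],{"rju":54},32],"sh":94}
After op 14 (remove /sh): {"do":[[93,41,10],{"rju":54},32]}
After op 15 (replace /do 83): {"do":83}
Value at /do: 83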